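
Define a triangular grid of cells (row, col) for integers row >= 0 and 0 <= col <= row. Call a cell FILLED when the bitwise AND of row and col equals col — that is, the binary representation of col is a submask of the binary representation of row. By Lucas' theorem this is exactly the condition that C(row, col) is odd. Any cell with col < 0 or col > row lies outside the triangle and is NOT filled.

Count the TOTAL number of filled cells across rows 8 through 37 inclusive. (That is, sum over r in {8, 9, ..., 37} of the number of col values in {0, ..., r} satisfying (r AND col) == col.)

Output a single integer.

r8=1000 pc1: +2 =2
r9=1001 pc2: +4 =6
r10=1010 pc2: +4 =10
r11=1011 pc3: +8 =18
r12=1100 pc2: +4 =22
r13=1101 pc3: +8 =30
r14=1110 pc3: +8 =38
r15=1111 pc4: +16 =54
r16=10000 pc1: +2 =56
r17=10001 pc2: +4 =60
r18=10010 pc2: +4 =64
r19=10011 pc3: +8 =72
r20=10100 pc2: +4 =76
r21=10101 pc3: +8 =84
r22=10110 pc3: +8 =92
r23=10111 pc4: +16 =108
r24=11000 pc2: +4 =112
r25=11001 pc3: +8 =120
r26=11010 pc3: +8 =128
r27=11011 pc4: +16 =144
r28=11100 pc3: +8 =152
r29=11101 pc4: +16 =168
r30=11110 pc4: +16 =184
r31=11111 pc5: +32 =216
r32=100000 pc1: +2 =218
r33=100001 pc2: +4 =222
r34=100010 pc2: +4 =226
r35=100011 pc3: +8 =234
r36=100100 pc2: +4 =238
r37=100101 pc3: +8 =246

Answer: 246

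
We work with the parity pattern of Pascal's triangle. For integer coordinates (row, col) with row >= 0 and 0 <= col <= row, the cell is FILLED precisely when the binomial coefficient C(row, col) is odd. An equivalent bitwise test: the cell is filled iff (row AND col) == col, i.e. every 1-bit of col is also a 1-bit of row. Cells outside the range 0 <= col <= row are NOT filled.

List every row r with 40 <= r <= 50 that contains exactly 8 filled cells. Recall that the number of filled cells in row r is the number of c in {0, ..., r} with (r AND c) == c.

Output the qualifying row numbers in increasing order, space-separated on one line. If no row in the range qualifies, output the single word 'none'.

Answer: 41 42 44 49 50

Derivation:
Row r has 2^popcount(r) filled cells, so we need popcount(r) = log2(8) = 3.
Scan r = 40..50 and keep those with exactly 3 one-bits:
r=40=101000 popcount=2 -> skip
r=41=101001 popcount=3 -> KEEP
r=42=101010 popcount=3 -> KEEP
r=43=101011 popcount=4 -> skip
r=44=101100 popcount=3 -> KEEP
r=45=101101 popcount=4 -> skip
r=46=101110 popcount=4 -> skip
r=47=101111 popcount=5 -> skip
r=48=110000 popcount=2 -> skip
r=49=110001 popcount=3 -> KEEP
r=50=110010 popcount=3 -> KEEP
Kept rows: 41 42 44 49 50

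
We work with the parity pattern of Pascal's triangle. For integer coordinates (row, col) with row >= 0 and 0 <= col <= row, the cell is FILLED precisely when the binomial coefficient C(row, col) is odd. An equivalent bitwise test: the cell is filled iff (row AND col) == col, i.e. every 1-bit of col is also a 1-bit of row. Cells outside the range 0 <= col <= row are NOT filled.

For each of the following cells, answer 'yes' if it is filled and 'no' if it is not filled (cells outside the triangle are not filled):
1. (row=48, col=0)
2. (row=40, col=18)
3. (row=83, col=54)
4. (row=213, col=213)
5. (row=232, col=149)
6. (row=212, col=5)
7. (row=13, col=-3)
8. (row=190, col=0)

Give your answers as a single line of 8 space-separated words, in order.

(48,0): row=0b110000, col=0b0, row AND col = 0b0 = 0; 0 == 0 -> filled
(40,18): row=0b101000, col=0b10010, row AND col = 0b0 = 0; 0 != 18 -> empty
(83,54): row=0b1010011, col=0b110110, row AND col = 0b10010 = 18; 18 != 54 -> empty
(213,213): row=0b11010101, col=0b11010101, row AND col = 0b11010101 = 213; 213 == 213 -> filled
(232,149): row=0b11101000, col=0b10010101, row AND col = 0b10000000 = 128; 128 != 149 -> empty
(212,5): row=0b11010100, col=0b101, row AND col = 0b100 = 4; 4 != 5 -> empty
(13,-3): col outside [0, 13] -> not filled
(190,0): row=0b10111110, col=0b0, row AND col = 0b0 = 0; 0 == 0 -> filled

Answer: yes no no yes no no no yes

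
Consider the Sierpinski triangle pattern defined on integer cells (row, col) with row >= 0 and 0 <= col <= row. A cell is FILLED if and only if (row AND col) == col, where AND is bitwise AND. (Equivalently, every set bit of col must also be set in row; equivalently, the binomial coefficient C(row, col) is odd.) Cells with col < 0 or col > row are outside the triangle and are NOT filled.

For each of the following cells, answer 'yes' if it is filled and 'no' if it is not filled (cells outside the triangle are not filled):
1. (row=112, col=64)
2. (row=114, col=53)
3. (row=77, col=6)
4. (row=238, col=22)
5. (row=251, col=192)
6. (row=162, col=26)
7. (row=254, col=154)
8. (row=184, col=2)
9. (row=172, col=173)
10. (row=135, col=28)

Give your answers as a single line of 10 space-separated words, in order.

(112,64): row=0b1110000, col=0b1000000, row AND col = 0b1000000 = 64; 64 == 64 -> filled
(114,53): row=0b1110010, col=0b110101, row AND col = 0b110000 = 48; 48 != 53 -> empty
(77,6): row=0b1001101, col=0b110, row AND col = 0b100 = 4; 4 != 6 -> empty
(238,22): row=0b11101110, col=0b10110, row AND col = 0b110 = 6; 6 != 22 -> empty
(251,192): row=0b11111011, col=0b11000000, row AND col = 0b11000000 = 192; 192 == 192 -> filled
(162,26): row=0b10100010, col=0b11010, row AND col = 0b10 = 2; 2 != 26 -> empty
(254,154): row=0b11111110, col=0b10011010, row AND col = 0b10011010 = 154; 154 == 154 -> filled
(184,2): row=0b10111000, col=0b10, row AND col = 0b0 = 0; 0 != 2 -> empty
(172,173): col outside [0, 172] -> not filled
(135,28): row=0b10000111, col=0b11100, row AND col = 0b100 = 4; 4 != 28 -> empty

Answer: yes no no no yes no yes no no no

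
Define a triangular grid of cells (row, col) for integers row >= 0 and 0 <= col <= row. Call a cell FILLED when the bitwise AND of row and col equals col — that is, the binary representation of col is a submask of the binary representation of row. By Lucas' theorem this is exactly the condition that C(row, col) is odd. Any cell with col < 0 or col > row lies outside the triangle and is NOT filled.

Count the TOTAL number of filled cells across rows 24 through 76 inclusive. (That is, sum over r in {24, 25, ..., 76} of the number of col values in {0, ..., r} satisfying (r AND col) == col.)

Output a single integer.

Answer: 692

Derivation:
r24=11000 pc2: +4 =4
r25=11001 pc3: +8 =12
r26=11010 pc3: +8 =20
r27=11011 pc4: +16 =36
r28=11100 pc3: +8 =44
r29=11101 pc4: +16 =60
r30=11110 pc4: +16 =76
r31=11111 pc5: +32 =108
r32=100000 pc1: +2 =110
r33=100001 pc2: +4 =114
r34=100010 pc2: +4 =118
r35=100011 pc3: +8 =126
r36=100100 pc2: +4 =130
r37=100101 pc3: +8 =138
r38=100110 pc3: +8 =146
r39=100111 pc4: +16 =162
r40=101000 pc2: +4 =166
r41=101001 pc3: +8 =174
r42=101010 pc3: +8 =182
r43=101011 pc4: +16 =198
r44=101100 pc3: +8 =206
r45=101101 pc4: +16 =222
r46=101110 pc4: +16 =238
r47=101111 pc5: +32 =270
r48=110000 pc2: +4 =274
r49=110001 pc3: +8 =282
r50=110010 pc3: +8 =290
r51=110011 pc4: +16 =306
r52=110100 pc3: +8 =314
r53=110101 pc4: +16 =330
r54=110110 pc4: +16 =346
r55=110111 pc5: +32 =378
r56=111000 pc3: +8 =386
r57=111001 pc4: +16 =402
r58=111010 pc4: +16 =418
r59=111011 pc5: +32 =450
r60=111100 pc4: +16 =466
r61=111101 pc5: +32 =498
r62=111110 pc5: +32 =530
r63=111111 pc6: +64 =594
r64=1000000 pc1: +2 =596
r65=1000001 pc2: +4 =600
r66=1000010 pc2: +4 =604
r67=1000011 pc3: +8 =612
r68=1000100 pc2: +4 =616
r69=1000101 pc3: +8 =624
r70=1000110 pc3: +8 =632
r71=1000111 pc4: +16 =648
r72=1001000 pc2: +4 =652
r73=1001001 pc3: +8 =660
r74=1001010 pc3: +8 =668
r75=1001011 pc4: +16 =684
r76=1001100 pc3: +8 =692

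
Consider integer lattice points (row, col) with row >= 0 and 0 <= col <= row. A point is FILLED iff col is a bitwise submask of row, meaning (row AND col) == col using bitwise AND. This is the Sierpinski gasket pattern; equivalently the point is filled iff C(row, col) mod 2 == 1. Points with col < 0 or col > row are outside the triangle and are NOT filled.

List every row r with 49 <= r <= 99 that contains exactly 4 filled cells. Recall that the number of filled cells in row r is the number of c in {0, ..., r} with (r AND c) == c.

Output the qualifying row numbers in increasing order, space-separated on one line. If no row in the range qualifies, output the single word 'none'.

Answer: 65 66 68 72 80 96

Derivation:
Row r has 2^popcount(r) filled cells, so we need popcount(r) = log2(4) = 2.
Scan r = 49..99 and keep those with exactly 2 one-bits:
r=49=110001 popcount=3 -> skip
r=50=110010 popcount=3 -> skip
r=51=110011 popcount=4 -> skip
r=52=110100 popcount=3 -> skip
r=53=110101 popcount=4 -> skip
r=54=110110 popcount=4 -> skip
r=55=110111 popcount=5 -> skip
r=56=111000 popcount=3 -> skip
r=57=111001 popcount=4 -> skip
r=58=111010 popcount=4 -> skip
r=59=111011 popcount=5 -> skip
r=60=111100 popcount=4 -> skip
r=61=111101 popcount=5 -> skip
r=62=111110 popcount=5 -> skip
r=63=111111 popcount=6 -> skip
r=64=1000000 popcount=1 -> skip
r=65=1000001 popcount=2 -> KEEP
r=66=1000010 popcount=2 -> KEEP
r=67=1000011 popcount=3 -> skip
r=68=1000100 popcount=2 -> KEEP
r=69=1000101 popcount=3 -> skip
r=70=1000110 popcount=3 -> skip
r=71=1000111 popcount=4 -> skip
r=72=1001000 popcount=2 -> KEEP
r=73=1001001 popcount=3 -> skip
r=74=1001010 popcount=3 -> skip
r=75=1001011 popcount=4 -> skip
r=76=1001100 popcount=3 -> skip
r=77=1001101 popcount=4 -> skip
r=78=1001110 popcount=4 -> skip
r=79=1001111 popcount=5 -> skip
r=80=1010000 popcount=2 -> KEEP
r=81=1010001 popcount=3 -> skip
r=82=1010010 popcount=3 -> skip
r=83=1010011 popcount=4 -> skip
r=84=1010100 popcount=3 -> skip
r=85=1010101 popcount=4 -> skip
r=86=1010110 popcount=4 -> skip
r=87=1010111 popcount=5 -> skip
r=88=1011000 popcount=3 -> skip
r=89=1011001 popcount=4 -> skip
r=90=1011010 popcount=4 -> skip
r=91=1011011 popcount=5 -> skip
r=92=1011100 popcount=4 -> skip
r=93=1011101 popcount=5 -> skip
r=94=1011110 popcount=5 -> skip
r=95=1011111 popcount=6 -> skip
r=96=1100000 popcount=2 -> KEEP
r=97=1100001 popcount=3 -> skip
r=98=1100010 popcount=3 -> skip
r=99=1100011 popcount=4 -> skip
Kept rows: 65 66 68 72 80 96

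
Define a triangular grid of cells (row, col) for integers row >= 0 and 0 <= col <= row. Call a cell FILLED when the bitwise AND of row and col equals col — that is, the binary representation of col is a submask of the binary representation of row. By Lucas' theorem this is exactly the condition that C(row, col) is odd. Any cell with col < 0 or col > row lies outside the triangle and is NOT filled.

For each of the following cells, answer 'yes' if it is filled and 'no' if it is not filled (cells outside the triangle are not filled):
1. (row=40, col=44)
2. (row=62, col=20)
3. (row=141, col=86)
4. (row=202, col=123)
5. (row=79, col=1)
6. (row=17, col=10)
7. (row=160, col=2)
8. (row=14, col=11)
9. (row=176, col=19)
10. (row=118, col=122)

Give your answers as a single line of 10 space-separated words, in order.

Answer: no yes no no yes no no no no no

Derivation:
(40,44): col outside [0, 40] -> not filled
(62,20): row=0b111110, col=0b10100, row AND col = 0b10100 = 20; 20 == 20 -> filled
(141,86): row=0b10001101, col=0b1010110, row AND col = 0b100 = 4; 4 != 86 -> empty
(202,123): row=0b11001010, col=0b1111011, row AND col = 0b1001010 = 74; 74 != 123 -> empty
(79,1): row=0b1001111, col=0b1, row AND col = 0b1 = 1; 1 == 1 -> filled
(17,10): row=0b10001, col=0b1010, row AND col = 0b0 = 0; 0 != 10 -> empty
(160,2): row=0b10100000, col=0b10, row AND col = 0b0 = 0; 0 != 2 -> empty
(14,11): row=0b1110, col=0b1011, row AND col = 0b1010 = 10; 10 != 11 -> empty
(176,19): row=0b10110000, col=0b10011, row AND col = 0b10000 = 16; 16 != 19 -> empty
(118,122): col outside [0, 118] -> not filled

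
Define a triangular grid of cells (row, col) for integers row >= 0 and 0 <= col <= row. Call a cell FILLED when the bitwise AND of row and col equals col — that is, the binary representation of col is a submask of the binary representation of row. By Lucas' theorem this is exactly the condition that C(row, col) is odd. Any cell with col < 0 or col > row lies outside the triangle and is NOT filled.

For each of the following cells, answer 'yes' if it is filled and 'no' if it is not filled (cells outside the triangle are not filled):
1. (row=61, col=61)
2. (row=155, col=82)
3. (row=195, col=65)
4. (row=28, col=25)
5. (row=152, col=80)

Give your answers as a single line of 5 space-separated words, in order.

(61,61): row=0b111101, col=0b111101, row AND col = 0b111101 = 61; 61 == 61 -> filled
(155,82): row=0b10011011, col=0b1010010, row AND col = 0b10010 = 18; 18 != 82 -> empty
(195,65): row=0b11000011, col=0b1000001, row AND col = 0b1000001 = 65; 65 == 65 -> filled
(28,25): row=0b11100, col=0b11001, row AND col = 0b11000 = 24; 24 != 25 -> empty
(152,80): row=0b10011000, col=0b1010000, row AND col = 0b10000 = 16; 16 != 80 -> empty

Answer: yes no yes no no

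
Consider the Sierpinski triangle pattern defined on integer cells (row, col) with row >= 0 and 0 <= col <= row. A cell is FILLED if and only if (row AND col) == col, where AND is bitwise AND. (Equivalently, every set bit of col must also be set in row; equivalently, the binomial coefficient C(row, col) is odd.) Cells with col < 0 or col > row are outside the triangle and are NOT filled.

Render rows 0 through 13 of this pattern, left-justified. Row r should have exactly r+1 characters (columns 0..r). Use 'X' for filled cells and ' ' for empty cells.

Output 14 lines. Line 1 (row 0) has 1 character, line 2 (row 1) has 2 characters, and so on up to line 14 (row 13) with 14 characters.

r0=0: X
r1=1: XX
r2=10: X X
r3=11: XXXX
r4=100: X   X
r5=101: XX  XX
r6=110: X X X X
r7=111: XXXXXXXX
r8=1000: X       X
r9=1001: XX      XX
r10=1010: X X     X X
r11=1011: XXXX    XXXX
r12=1100: X   X   X   X
r13=1101: XX  XX  XX  XX

Answer: X
XX
X X
XXXX
X   X
XX  XX
X X X X
XXXXXXXX
X       X
XX      XX
X X     X X
XXXX    XXXX
X   X   X   X
XX  XX  XX  XX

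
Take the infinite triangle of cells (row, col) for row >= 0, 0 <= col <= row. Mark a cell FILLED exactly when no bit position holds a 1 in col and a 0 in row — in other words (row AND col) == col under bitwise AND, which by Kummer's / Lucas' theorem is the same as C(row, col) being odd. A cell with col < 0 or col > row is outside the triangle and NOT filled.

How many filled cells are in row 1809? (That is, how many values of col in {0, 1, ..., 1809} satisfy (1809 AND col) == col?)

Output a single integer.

Answer: 32

Derivation:
1809 in binary = 11100010001
popcount(1809) = number of 1-bits in 11100010001 = 5
A col c satisfies (1809 AND c) == c iff every set bit of c is also set in 1809; each of the 5 set bits of 1809 can independently be on or off in c.
count = 2^5 = 32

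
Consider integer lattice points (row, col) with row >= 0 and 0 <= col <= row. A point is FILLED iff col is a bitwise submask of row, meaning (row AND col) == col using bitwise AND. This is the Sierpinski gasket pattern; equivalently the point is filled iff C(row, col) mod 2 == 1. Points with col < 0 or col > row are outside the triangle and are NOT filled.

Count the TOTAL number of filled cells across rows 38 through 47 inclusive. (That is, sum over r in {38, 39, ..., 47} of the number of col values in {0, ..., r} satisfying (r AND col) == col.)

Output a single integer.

Answer: 132

Derivation:
r38=100110 pc3: +8 =8
r39=100111 pc4: +16 =24
r40=101000 pc2: +4 =28
r41=101001 pc3: +8 =36
r42=101010 pc3: +8 =44
r43=101011 pc4: +16 =60
r44=101100 pc3: +8 =68
r45=101101 pc4: +16 =84
r46=101110 pc4: +16 =100
r47=101111 pc5: +32 =132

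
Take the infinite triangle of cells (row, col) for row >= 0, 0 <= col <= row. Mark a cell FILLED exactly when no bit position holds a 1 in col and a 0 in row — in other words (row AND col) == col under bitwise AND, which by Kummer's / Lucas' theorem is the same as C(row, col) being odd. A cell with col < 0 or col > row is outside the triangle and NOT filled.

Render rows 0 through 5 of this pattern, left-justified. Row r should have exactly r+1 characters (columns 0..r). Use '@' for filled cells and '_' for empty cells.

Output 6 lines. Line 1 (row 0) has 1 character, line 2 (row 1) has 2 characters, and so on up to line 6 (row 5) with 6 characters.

r0=0: @
r1=1: @@
r2=10: @_@
r3=11: @@@@
r4=100: @___@
r5=101: @@__@@

Answer: @
@@
@_@
@@@@
@___@
@@__@@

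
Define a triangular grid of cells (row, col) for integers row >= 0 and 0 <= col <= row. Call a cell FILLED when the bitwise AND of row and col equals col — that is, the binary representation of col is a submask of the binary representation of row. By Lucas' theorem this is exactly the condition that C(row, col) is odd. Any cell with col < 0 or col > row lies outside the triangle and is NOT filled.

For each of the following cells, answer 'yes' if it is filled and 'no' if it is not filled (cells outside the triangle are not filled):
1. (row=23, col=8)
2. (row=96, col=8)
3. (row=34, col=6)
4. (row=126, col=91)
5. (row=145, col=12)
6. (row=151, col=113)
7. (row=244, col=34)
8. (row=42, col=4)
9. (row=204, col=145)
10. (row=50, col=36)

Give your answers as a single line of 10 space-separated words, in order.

Answer: no no no no no no no no no no

Derivation:
(23,8): row=0b10111, col=0b1000, row AND col = 0b0 = 0; 0 != 8 -> empty
(96,8): row=0b1100000, col=0b1000, row AND col = 0b0 = 0; 0 != 8 -> empty
(34,6): row=0b100010, col=0b110, row AND col = 0b10 = 2; 2 != 6 -> empty
(126,91): row=0b1111110, col=0b1011011, row AND col = 0b1011010 = 90; 90 != 91 -> empty
(145,12): row=0b10010001, col=0b1100, row AND col = 0b0 = 0; 0 != 12 -> empty
(151,113): row=0b10010111, col=0b1110001, row AND col = 0b10001 = 17; 17 != 113 -> empty
(244,34): row=0b11110100, col=0b100010, row AND col = 0b100000 = 32; 32 != 34 -> empty
(42,4): row=0b101010, col=0b100, row AND col = 0b0 = 0; 0 != 4 -> empty
(204,145): row=0b11001100, col=0b10010001, row AND col = 0b10000000 = 128; 128 != 145 -> empty
(50,36): row=0b110010, col=0b100100, row AND col = 0b100000 = 32; 32 != 36 -> empty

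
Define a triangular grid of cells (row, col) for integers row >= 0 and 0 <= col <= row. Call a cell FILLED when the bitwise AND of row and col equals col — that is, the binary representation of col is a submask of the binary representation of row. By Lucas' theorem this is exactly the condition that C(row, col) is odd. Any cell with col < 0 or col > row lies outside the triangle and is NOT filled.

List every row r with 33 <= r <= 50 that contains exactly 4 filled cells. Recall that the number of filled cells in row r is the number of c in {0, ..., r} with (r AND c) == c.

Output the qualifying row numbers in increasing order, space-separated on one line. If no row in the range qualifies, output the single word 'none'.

Row r has 2^popcount(r) filled cells, so we need popcount(r) = log2(4) = 2.
Scan r = 33..50 and keep those with exactly 2 one-bits:
r=33=100001 popcount=2 -> KEEP
r=34=100010 popcount=2 -> KEEP
r=35=100011 popcount=3 -> skip
r=36=100100 popcount=2 -> KEEP
r=37=100101 popcount=3 -> skip
r=38=100110 popcount=3 -> skip
r=39=100111 popcount=4 -> skip
r=40=101000 popcount=2 -> KEEP
r=41=101001 popcount=3 -> skip
r=42=101010 popcount=3 -> skip
r=43=101011 popcount=4 -> skip
r=44=101100 popcount=3 -> skip
r=45=101101 popcount=4 -> skip
r=46=101110 popcount=4 -> skip
r=47=101111 popcount=5 -> skip
r=48=110000 popcount=2 -> KEEP
r=49=110001 popcount=3 -> skip
r=50=110010 popcount=3 -> skip
Kept rows: 33 34 36 40 48

Answer: 33 34 36 40 48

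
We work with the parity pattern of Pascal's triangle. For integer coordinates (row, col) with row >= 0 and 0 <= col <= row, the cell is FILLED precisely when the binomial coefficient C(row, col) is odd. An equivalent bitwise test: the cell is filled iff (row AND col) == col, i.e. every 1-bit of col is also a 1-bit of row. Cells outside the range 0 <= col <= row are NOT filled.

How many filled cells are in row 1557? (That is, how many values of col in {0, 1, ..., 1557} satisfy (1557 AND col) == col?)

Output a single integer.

Answer: 32

Derivation:
1557 in binary = 11000010101
popcount(1557) = number of 1-bits in 11000010101 = 5
A col c satisfies (1557 AND c) == c iff every set bit of c is also set in 1557; each of the 5 set bits of 1557 can independently be on or off in c.
count = 2^5 = 32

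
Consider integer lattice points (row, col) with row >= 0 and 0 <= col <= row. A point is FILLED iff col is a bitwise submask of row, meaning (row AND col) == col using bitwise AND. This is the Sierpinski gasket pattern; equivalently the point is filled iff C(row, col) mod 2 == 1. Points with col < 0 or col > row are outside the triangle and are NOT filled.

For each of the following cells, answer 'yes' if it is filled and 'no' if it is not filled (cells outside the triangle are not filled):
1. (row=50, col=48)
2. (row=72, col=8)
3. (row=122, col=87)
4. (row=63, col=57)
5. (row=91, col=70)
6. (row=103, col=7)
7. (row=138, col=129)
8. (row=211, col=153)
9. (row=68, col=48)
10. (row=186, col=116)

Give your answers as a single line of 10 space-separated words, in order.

Answer: yes yes no yes no yes no no no no

Derivation:
(50,48): row=0b110010, col=0b110000, row AND col = 0b110000 = 48; 48 == 48 -> filled
(72,8): row=0b1001000, col=0b1000, row AND col = 0b1000 = 8; 8 == 8 -> filled
(122,87): row=0b1111010, col=0b1010111, row AND col = 0b1010010 = 82; 82 != 87 -> empty
(63,57): row=0b111111, col=0b111001, row AND col = 0b111001 = 57; 57 == 57 -> filled
(91,70): row=0b1011011, col=0b1000110, row AND col = 0b1000010 = 66; 66 != 70 -> empty
(103,7): row=0b1100111, col=0b111, row AND col = 0b111 = 7; 7 == 7 -> filled
(138,129): row=0b10001010, col=0b10000001, row AND col = 0b10000000 = 128; 128 != 129 -> empty
(211,153): row=0b11010011, col=0b10011001, row AND col = 0b10010001 = 145; 145 != 153 -> empty
(68,48): row=0b1000100, col=0b110000, row AND col = 0b0 = 0; 0 != 48 -> empty
(186,116): row=0b10111010, col=0b1110100, row AND col = 0b110000 = 48; 48 != 116 -> empty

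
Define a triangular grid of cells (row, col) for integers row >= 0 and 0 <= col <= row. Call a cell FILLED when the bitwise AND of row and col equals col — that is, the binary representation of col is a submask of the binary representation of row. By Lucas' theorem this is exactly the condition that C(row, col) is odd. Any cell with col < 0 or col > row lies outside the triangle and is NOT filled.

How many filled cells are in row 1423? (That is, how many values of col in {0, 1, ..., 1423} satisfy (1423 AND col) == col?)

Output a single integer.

Answer: 128

Derivation:
1423 in binary = 10110001111
popcount(1423) = number of 1-bits in 10110001111 = 7
A col c satisfies (1423 AND c) == c iff every set bit of c is also set in 1423; each of the 7 set bits of 1423 can independently be on or off in c.
count = 2^7 = 128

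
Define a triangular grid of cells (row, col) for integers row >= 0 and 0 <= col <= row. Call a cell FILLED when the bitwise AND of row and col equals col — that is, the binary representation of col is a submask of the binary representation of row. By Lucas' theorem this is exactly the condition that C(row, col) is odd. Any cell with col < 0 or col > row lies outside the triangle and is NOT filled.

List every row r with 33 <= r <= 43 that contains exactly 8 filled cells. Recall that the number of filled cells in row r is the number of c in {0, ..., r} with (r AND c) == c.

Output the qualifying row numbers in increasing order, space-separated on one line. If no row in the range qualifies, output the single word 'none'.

Row r has 2^popcount(r) filled cells, so we need popcount(r) = log2(8) = 3.
Scan r = 33..43 and keep those with exactly 3 one-bits:
r=33=100001 popcount=2 -> skip
r=34=100010 popcount=2 -> skip
r=35=100011 popcount=3 -> KEEP
r=36=100100 popcount=2 -> skip
r=37=100101 popcount=3 -> KEEP
r=38=100110 popcount=3 -> KEEP
r=39=100111 popcount=4 -> skip
r=40=101000 popcount=2 -> skip
r=41=101001 popcount=3 -> KEEP
r=42=101010 popcount=3 -> KEEP
r=43=101011 popcount=4 -> skip
Kept rows: 35 37 38 41 42

Answer: 35 37 38 41 42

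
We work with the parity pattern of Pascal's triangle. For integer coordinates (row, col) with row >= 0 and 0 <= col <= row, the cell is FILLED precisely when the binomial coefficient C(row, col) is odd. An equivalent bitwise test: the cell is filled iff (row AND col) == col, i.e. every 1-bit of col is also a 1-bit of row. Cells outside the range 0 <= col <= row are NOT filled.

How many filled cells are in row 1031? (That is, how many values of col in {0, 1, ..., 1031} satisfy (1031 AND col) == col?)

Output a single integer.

Answer: 16

Derivation:
1031 in binary = 10000000111
popcount(1031) = number of 1-bits in 10000000111 = 4
A col c satisfies (1031 AND c) == c iff every set bit of c is also set in 1031; each of the 4 set bits of 1031 can independently be on or off in c.
count = 2^4 = 16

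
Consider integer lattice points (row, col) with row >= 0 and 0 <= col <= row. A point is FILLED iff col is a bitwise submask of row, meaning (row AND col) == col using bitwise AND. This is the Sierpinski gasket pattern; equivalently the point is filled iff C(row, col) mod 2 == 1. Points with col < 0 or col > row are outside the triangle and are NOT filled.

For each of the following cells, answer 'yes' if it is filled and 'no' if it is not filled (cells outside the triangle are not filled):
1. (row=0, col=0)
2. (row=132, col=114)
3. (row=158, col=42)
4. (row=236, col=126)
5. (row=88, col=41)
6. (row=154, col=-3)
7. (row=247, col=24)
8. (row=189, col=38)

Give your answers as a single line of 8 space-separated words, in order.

(0,0): row=0b0, col=0b0, row AND col = 0b0 = 0; 0 == 0 -> filled
(132,114): row=0b10000100, col=0b1110010, row AND col = 0b0 = 0; 0 != 114 -> empty
(158,42): row=0b10011110, col=0b101010, row AND col = 0b1010 = 10; 10 != 42 -> empty
(236,126): row=0b11101100, col=0b1111110, row AND col = 0b1101100 = 108; 108 != 126 -> empty
(88,41): row=0b1011000, col=0b101001, row AND col = 0b1000 = 8; 8 != 41 -> empty
(154,-3): col outside [0, 154] -> not filled
(247,24): row=0b11110111, col=0b11000, row AND col = 0b10000 = 16; 16 != 24 -> empty
(189,38): row=0b10111101, col=0b100110, row AND col = 0b100100 = 36; 36 != 38 -> empty

Answer: yes no no no no no no no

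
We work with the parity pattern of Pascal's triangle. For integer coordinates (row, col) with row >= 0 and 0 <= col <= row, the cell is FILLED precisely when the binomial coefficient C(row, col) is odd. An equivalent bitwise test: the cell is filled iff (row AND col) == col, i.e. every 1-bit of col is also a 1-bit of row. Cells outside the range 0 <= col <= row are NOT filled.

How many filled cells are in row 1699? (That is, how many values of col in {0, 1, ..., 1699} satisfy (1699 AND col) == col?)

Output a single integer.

1699 in binary = 11010100011
popcount(1699) = number of 1-bits in 11010100011 = 6
A col c satisfies (1699 AND c) == c iff every set bit of c is also set in 1699; each of the 6 set bits of 1699 can independently be on or off in c.
count = 2^6 = 64

Answer: 64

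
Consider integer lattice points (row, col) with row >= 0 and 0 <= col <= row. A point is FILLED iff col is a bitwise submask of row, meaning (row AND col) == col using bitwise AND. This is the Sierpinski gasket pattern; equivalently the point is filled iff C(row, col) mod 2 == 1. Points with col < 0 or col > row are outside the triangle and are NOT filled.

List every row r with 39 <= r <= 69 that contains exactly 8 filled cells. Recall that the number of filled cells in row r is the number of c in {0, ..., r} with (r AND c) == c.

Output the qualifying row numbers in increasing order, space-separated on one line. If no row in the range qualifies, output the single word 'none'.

Row r has 2^popcount(r) filled cells, so we need popcount(r) = log2(8) = 3.
Scan r = 39..69 and keep those with exactly 3 one-bits:
r=39=100111 popcount=4 -> skip
r=40=101000 popcount=2 -> skip
r=41=101001 popcount=3 -> KEEP
r=42=101010 popcount=3 -> KEEP
r=43=101011 popcount=4 -> skip
r=44=101100 popcount=3 -> KEEP
r=45=101101 popcount=4 -> skip
r=46=101110 popcount=4 -> skip
r=47=101111 popcount=5 -> skip
r=48=110000 popcount=2 -> skip
r=49=110001 popcount=3 -> KEEP
r=50=110010 popcount=3 -> KEEP
r=51=110011 popcount=4 -> skip
r=52=110100 popcount=3 -> KEEP
r=53=110101 popcount=4 -> skip
r=54=110110 popcount=4 -> skip
r=55=110111 popcount=5 -> skip
r=56=111000 popcount=3 -> KEEP
r=57=111001 popcount=4 -> skip
r=58=111010 popcount=4 -> skip
r=59=111011 popcount=5 -> skip
r=60=111100 popcount=4 -> skip
r=61=111101 popcount=5 -> skip
r=62=111110 popcount=5 -> skip
r=63=111111 popcount=6 -> skip
r=64=1000000 popcount=1 -> skip
r=65=1000001 popcount=2 -> skip
r=66=1000010 popcount=2 -> skip
r=67=1000011 popcount=3 -> KEEP
r=68=1000100 popcount=2 -> skip
r=69=1000101 popcount=3 -> KEEP
Kept rows: 41 42 44 49 50 52 56 67 69

Answer: 41 42 44 49 50 52 56 67 69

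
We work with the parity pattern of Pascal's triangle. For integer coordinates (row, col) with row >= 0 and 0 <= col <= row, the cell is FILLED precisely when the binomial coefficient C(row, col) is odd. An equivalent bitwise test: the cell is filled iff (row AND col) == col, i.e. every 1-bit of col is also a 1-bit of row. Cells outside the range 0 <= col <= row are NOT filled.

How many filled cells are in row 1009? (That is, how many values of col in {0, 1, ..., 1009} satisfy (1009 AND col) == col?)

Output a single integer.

1009 in binary = 1111110001
popcount(1009) = number of 1-bits in 1111110001 = 7
A col c satisfies (1009 AND c) == c iff every set bit of c is also set in 1009; each of the 7 set bits of 1009 can independently be on or off in c.
count = 2^7 = 128

Answer: 128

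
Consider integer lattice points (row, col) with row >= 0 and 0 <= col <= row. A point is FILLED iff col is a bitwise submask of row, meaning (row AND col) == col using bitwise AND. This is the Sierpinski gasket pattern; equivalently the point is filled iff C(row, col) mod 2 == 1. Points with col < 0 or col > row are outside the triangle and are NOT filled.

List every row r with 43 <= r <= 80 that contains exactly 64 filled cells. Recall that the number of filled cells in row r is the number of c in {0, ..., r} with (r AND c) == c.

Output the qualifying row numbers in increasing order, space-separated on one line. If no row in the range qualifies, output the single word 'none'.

Row r has 2^popcount(r) filled cells, so we need popcount(r) = log2(64) = 6.
Scan r = 43..80 and keep those with exactly 6 one-bits:
r=43=101011 popcount=4 -> skip
r=44=101100 popcount=3 -> skip
r=45=101101 popcount=4 -> skip
r=46=101110 popcount=4 -> skip
r=47=101111 popcount=5 -> skip
r=48=110000 popcount=2 -> skip
r=49=110001 popcount=3 -> skip
r=50=110010 popcount=3 -> skip
r=51=110011 popcount=4 -> skip
r=52=110100 popcount=3 -> skip
r=53=110101 popcount=4 -> skip
r=54=110110 popcount=4 -> skip
r=55=110111 popcount=5 -> skip
r=56=111000 popcount=3 -> skip
r=57=111001 popcount=4 -> skip
r=58=111010 popcount=4 -> skip
r=59=111011 popcount=5 -> skip
r=60=111100 popcount=4 -> skip
r=61=111101 popcount=5 -> skip
r=62=111110 popcount=5 -> skip
r=63=111111 popcount=6 -> KEEP
r=64=1000000 popcount=1 -> skip
r=65=1000001 popcount=2 -> skip
r=66=1000010 popcount=2 -> skip
r=67=1000011 popcount=3 -> skip
r=68=1000100 popcount=2 -> skip
r=69=1000101 popcount=3 -> skip
r=70=1000110 popcount=3 -> skip
r=71=1000111 popcount=4 -> skip
r=72=1001000 popcount=2 -> skip
r=73=1001001 popcount=3 -> skip
r=74=1001010 popcount=3 -> skip
r=75=1001011 popcount=4 -> skip
r=76=1001100 popcount=3 -> skip
r=77=1001101 popcount=4 -> skip
r=78=1001110 popcount=4 -> skip
r=79=1001111 popcount=5 -> skip
r=80=1010000 popcount=2 -> skip
Kept rows: 63

Answer: 63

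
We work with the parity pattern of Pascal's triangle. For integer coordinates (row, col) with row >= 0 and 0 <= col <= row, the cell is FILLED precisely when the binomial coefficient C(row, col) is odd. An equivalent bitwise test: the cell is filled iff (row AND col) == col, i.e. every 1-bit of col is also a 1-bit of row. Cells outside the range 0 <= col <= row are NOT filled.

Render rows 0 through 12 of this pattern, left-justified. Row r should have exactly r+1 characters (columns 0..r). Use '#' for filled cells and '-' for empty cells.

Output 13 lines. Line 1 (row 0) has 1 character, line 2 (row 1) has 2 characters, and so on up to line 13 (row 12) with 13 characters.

Answer: #
##
#-#
####
#---#
##--##
#-#-#-#
########
#-------#
##------##
#-#-----#-#
####----####
#---#---#---#

Derivation:
r0=0: #
r1=1: ##
r2=10: #-#
r3=11: ####
r4=100: #---#
r5=101: ##--##
r6=110: #-#-#-#
r7=111: ########
r8=1000: #-------#
r9=1001: ##------##
r10=1010: #-#-----#-#
r11=1011: ####----####
r12=1100: #---#---#---#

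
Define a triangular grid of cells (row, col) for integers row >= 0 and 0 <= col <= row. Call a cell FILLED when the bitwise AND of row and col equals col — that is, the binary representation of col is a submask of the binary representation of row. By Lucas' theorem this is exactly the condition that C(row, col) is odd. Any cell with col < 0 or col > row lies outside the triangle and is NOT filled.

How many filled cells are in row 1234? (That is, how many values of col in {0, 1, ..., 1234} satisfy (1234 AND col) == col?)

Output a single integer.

1234 in binary = 10011010010
popcount(1234) = number of 1-bits in 10011010010 = 5
A col c satisfies (1234 AND c) == c iff every set bit of c is also set in 1234; each of the 5 set bits of 1234 can independently be on or off in c.
count = 2^5 = 32

Answer: 32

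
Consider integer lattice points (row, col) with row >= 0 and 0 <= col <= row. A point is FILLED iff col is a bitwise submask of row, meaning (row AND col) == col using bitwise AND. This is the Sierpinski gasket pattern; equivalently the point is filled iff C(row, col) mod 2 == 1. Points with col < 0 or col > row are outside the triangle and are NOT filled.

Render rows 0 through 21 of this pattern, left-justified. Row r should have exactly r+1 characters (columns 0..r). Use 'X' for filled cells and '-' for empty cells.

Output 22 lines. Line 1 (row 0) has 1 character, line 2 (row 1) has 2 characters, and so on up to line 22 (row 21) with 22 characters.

r0=0: X
r1=1: XX
r2=10: X-X
r3=11: XXXX
r4=100: X---X
r5=101: XX--XX
r6=110: X-X-X-X
r7=111: XXXXXXXX
r8=1000: X-------X
r9=1001: XX------XX
r10=1010: X-X-----X-X
r11=1011: XXXX----XXXX
r12=1100: X---X---X---X
r13=1101: XX--XX--XX--XX
r14=1110: X-X-X-X-X-X-X-X
r15=1111: XXXXXXXXXXXXXXXX
r16=10000: X---------------X
r17=10001: XX--------------XX
r18=10010: X-X-------------X-X
r19=10011: XXXX------------XXXX
r20=10100: X---X-----------X---X
r21=10101: XX--XX----------XX--XX

Answer: X
XX
X-X
XXXX
X---X
XX--XX
X-X-X-X
XXXXXXXX
X-------X
XX------XX
X-X-----X-X
XXXX----XXXX
X---X---X---X
XX--XX--XX--XX
X-X-X-X-X-X-X-X
XXXXXXXXXXXXXXXX
X---------------X
XX--------------XX
X-X-------------X-X
XXXX------------XXXX
X---X-----------X---X
XX--XX----------XX--XX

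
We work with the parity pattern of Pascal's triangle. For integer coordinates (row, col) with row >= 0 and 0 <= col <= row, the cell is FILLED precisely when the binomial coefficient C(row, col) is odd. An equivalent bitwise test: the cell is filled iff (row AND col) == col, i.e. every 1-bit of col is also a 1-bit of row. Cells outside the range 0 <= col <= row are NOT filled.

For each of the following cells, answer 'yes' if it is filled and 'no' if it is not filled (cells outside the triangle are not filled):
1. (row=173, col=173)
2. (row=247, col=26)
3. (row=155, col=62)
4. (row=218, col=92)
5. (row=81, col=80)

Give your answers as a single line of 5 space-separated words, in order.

Answer: yes no no no yes

Derivation:
(173,173): row=0b10101101, col=0b10101101, row AND col = 0b10101101 = 173; 173 == 173 -> filled
(247,26): row=0b11110111, col=0b11010, row AND col = 0b10010 = 18; 18 != 26 -> empty
(155,62): row=0b10011011, col=0b111110, row AND col = 0b11010 = 26; 26 != 62 -> empty
(218,92): row=0b11011010, col=0b1011100, row AND col = 0b1011000 = 88; 88 != 92 -> empty
(81,80): row=0b1010001, col=0b1010000, row AND col = 0b1010000 = 80; 80 == 80 -> filled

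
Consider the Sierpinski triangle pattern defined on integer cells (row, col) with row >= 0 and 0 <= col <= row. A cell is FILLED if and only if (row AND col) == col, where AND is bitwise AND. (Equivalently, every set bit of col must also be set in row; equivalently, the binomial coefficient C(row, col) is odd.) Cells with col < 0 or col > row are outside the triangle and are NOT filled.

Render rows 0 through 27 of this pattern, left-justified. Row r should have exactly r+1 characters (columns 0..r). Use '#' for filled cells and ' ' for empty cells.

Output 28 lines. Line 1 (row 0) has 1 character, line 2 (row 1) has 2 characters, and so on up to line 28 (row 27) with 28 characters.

r0=0: #
r1=1: ##
r2=10: # #
r3=11: ####
r4=100: #   #
r5=101: ##  ##
r6=110: # # # #
r7=111: ########
r8=1000: #       #
r9=1001: ##      ##
r10=1010: # #     # #
r11=1011: ####    ####
r12=1100: #   #   #   #
r13=1101: ##  ##  ##  ##
r14=1110: # # # # # # # #
r15=1111: ################
r16=10000: #               #
r17=10001: ##              ##
r18=10010: # #             # #
r19=10011: ####            ####
r20=10100: #   #           #   #
r21=10101: ##  ##          ##  ##
r22=10110: # # # #         # # # #
r23=10111: ########        ########
r24=11000: #       #       #       #
r25=11001: ##      ##      ##      ##
r26=11010: # #     # #     # #     # #
r27=11011: ####    ####    ####    ####

Answer: #
##
# #
####
#   #
##  ##
# # # #
########
#       #
##      ##
# #     # #
####    ####
#   #   #   #
##  ##  ##  ##
# # # # # # # #
################
#               #
##              ##
# #             # #
####            ####
#   #           #   #
##  ##          ##  ##
# # # #         # # # #
########        ########
#       #       #       #
##      ##      ##      ##
# #     # #     # #     # #
####    ####    ####    ####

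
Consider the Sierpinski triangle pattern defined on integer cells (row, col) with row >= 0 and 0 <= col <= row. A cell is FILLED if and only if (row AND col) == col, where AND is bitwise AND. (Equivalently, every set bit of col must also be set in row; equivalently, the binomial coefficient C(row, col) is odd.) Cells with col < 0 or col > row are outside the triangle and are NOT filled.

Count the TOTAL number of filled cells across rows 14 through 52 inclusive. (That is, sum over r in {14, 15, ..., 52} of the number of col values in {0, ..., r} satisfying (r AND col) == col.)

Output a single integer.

r14=1110 pc3: +8 =8
r15=1111 pc4: +16 =24
r16=10000 pc1: +2 =26
r17=10001 pc2: +4 =30
r18=10010 pc2: +4 =34
r19=10011 pc3: +8 =42
r20=10100 pc2: +4 =46
r21=10101 pc3: +8 =54
r22=10110 pc3: +8 =62
r23=10111 pc4: +16 =78
r24=11000 pc2: +4 =82
r25=11001 pc3: +8 =90
r26=11010 pc3: +8 =98
r27=11011 pc4: +16 =114
r28=11100 pc3: +8 =122
r29=11101 pc4: +16 =138
r30=11110 pc4: +16 =154
r31=11111 pc5: +32 =186
r32=100000 pc1: +2 =188
r33=100001 pc2: +4 =192
r34=100010 pc2: +4 =196
r35=100011 pc3: +8 =204
r36=100100 pc2: +4 =208
r37=100101 pc3: +8 =216
r38=100110 pc3: +8 =224
r39=100111 pc4: +16 =240
r40=101000 pc2: +4 =244
r41=101001 pc3: +8 =252
r42=101010 pc3: +8 =260
r43=101011 pc4: +16 =276
r44=101100 pc3: +8 =284
r45=101101 pc4: +16 =300
r46=101110 pc4: +16 =316
r47=101111 pc5: +32 =348
r48=110000 pc2: +4 =352
r49=110001 pc3: +8 =360
r50=110010 pc3: +8 =368
r51=110011 pc4: +16 =384
r52=110100 pc3: +8 =392

Answer: 392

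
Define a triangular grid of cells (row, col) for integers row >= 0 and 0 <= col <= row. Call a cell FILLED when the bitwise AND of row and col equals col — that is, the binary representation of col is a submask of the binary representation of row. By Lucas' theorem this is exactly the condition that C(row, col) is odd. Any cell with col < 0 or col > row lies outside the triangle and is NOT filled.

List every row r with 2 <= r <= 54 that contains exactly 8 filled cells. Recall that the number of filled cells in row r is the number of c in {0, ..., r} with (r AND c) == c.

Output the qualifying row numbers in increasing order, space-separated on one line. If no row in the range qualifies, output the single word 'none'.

Answer: 7 11 13 14 19 21 22 25 26 28 35 37 38 41 42 44 49 50 52

Derivation:
Row r has 2^popcount(r) filled cells, so we need popcount(r) = log2(8) = 3.
Scan r = 2..54 and keep those with exactly 3 one-bits:
r=2=10 popcount=1 -> skip
r=3=11 popcount=2 -> skip
r=4=100 popcount=1 -> skip
r=5=101 popcount=2 -> skip
r=6=110 popcount=2 -> skip
r=7=111 popcount=3 -> KEEP
r=8=1000 popcount=1 -> skip
r=9=1001 popcount=2 -> skip
r=10=1010 popcount=2 -> skip
r=11=1011 popcount=3 -> KEEP
r=12=1100 popcount=2 -> skip
r=13=1101 popcount=3 -> KEEP
r=14=1110 popcount=3 -> KEEP
r=15=1111 popcount=4 -> skip
r=16=10000 popcount=1 -> skip
r=17=10001 popcount=2 -> skip
r=18=10010 popcount=2 -> skip
r=19=10011 popcount=3 -> KEEP
r=20=10100 popcount=2 -> skip
r=21=10101 popcount=3 -> KEEP
r=22=10110 popcount=3 -> KEEP
r=23=10111 popcount=4 -> skip
r=24=11000 popcount=2 -> skip
r=25=11001 popcount=3 -> KEEP
r=26=11010 popcount=3 -> KEEP
r=27=11011 popcount=4 -> skip
r=28=11100 popcount=3 -> KEEP
r=29=11101 popcount=4 -> skip
r=30=11110 popcount=4 -> skip
r=31=11111 popcount=5 -> skip
r=32=100000 popcount=1 -> skip
r=33=100001 popcount=2 -> skip
r=34=100010 popcount=2 -> skip
r=35=100011 popcount=3 -> KEEP
r=36=100100 popcount=2 -> skip
r=37=100101 popcount=3 -> KEEP
r=38=100110 popcount=3 -> KEEP
r=39=100111 popcount=4 -> skip
r=40=101000 popcount=2 -> skip
r=41=101001 popcount=3 -> KEEP
r=42=101010 popcount=3 -> KEEP
r=43=101011 popcount=4 -> skip
r=44=101100 popcount=3 -> KEEP
r=45=101101 popcount=4 -> skip
r=46=101110 popcount=4 -> skip
r=47=101111 popcount=5 -> skip
r=48=110000 popcount=2 -> skip
r=49=110001 popcount=3 -> KEEP
r=50=110010 popcount=3 -> KEEP
r=51=110011 popcount=4 -> skip
r=52=110100 popcount=3 -> KEEP
r=53=110101 popcount=4 -> skip
r=54=110110 popcount=4 -> skip
Kept rows: 7 11 13 14 19 21 22 25 26 28 35 37 38 41 42 44 49 50 52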